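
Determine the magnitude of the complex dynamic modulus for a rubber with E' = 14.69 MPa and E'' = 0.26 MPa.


|E*| = sqrt(E'^2 + E''^2)
= sqrt(14.69^2 + 0.26^2)
= sqrt(215.7961 + 0.0676)
= 14.692 MPa

14.692 MPa


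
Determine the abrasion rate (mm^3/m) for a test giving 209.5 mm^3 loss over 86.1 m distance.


Rate = volume_loss / distance
= 209.5 / 86.1
= 2.433 mm^3/m

2.433 mm^3/m


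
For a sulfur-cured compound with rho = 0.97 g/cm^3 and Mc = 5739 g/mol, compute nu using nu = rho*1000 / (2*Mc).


nu = rho * 1000 / (2 * Mc)
nu = 0.97 * 1000 / (2 * 5739)
nu = 970.0 / 11478
nu = 0.0845 mol/L

0.0845 mol/L


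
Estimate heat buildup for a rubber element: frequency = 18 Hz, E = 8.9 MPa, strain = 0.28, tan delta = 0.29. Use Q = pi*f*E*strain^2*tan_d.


Q = pi * f * E * strain^2 * tan_d
= pi * 18 * 8.9 * 0.28^2 * 0.29
= pi * 18 * 8.9 * 0.0784 * 0.29
= 11.4426

Q = 11.4426


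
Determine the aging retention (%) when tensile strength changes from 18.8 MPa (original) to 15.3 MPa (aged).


Retention = aged / original * 100
= 15.3 / 18.8 * 100
= 81.4%

81.4%


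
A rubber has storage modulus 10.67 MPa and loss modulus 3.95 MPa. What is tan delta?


tan delta = E'' / E'
= 3.95 / 10.67
= 0.3702

tan delta = 0.3702


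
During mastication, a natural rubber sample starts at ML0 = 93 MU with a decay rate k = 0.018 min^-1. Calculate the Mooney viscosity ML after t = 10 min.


ML = ML0 * exp(-k * t)
ML = 93 * exp(-0.018 * 10)
ML = 93 * 0.8353
ML = 77.68 MU

77.68 MU


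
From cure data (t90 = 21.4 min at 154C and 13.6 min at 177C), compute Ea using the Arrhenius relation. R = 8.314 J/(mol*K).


T1 = 427.15 K, T2 = 450.15 K
1/T1 - 1/T2 = 1.1962e-04
ln(t1/t2) = ln(21.4/13.6) = 0.4533
Ea = 8.314 * 0.4533 / 1.1962e-04 = 31508.3609 J/mol
Ea = 31.51 kJ/mol

31.51 kJ/mol


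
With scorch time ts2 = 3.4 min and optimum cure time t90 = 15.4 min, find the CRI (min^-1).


CRI = 100 / (t90 - ts2)
= 100 / (15.4 - 3.4)
= 100 / 12.0
= 8.33 min^-1

8.33 min^-1


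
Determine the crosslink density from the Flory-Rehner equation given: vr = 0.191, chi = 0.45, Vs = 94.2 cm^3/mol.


ln(1 - vr) = ln(1 - 0.191) = -0.2120
Numerator = -((-0.2120) + 0.191 + 0.45 * 0.191^2) = 0.0045
Denominator = 94.2 * (0.191^(1/3) - 0.191/2) = 45.2534
nu = 0.0045 / 45.2534 = 1.0032e-04 mol/cm^3

1.0032e-04 mol/cm^3


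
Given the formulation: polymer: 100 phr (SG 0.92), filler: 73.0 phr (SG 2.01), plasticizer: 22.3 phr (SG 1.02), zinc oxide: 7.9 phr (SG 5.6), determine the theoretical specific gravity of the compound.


Sum of weights = 203.2
Volume contributions:
  polymer: 100/0.92 = 108.6957
  filler: 73.0/2.01 = 36.3184
  plasticizer: 22.3/1.02 = 21.8627
  zinc oxide: 7.9/5.6 = 1.4107
Sum of volumes = 168.2875
SG = 203.2 / 168.2875 = 1.207

SG = 1.207


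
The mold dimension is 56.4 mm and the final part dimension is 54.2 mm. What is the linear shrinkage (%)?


Shrinkage = (mold - part) / mold * 100
= (56.4 - 54.2) / 56.4 * 100
= 2.2 / 56.4 * 100
= 3.9%

3.9%


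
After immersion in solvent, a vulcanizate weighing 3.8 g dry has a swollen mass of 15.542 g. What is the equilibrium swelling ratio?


Q = W_swollen / W_dry
Q = 15.542 / 3.8
Q = 4.09

Q = 4.09


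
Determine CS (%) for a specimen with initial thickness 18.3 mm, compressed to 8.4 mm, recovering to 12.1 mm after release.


CS = (t0 - recovered) / (t0 - ts) * 100
= (18.3 - 12.1) / (18.3 - 8.4) * 100
= 6.2 / 9.9 * 100
= 62.6%

62.6%


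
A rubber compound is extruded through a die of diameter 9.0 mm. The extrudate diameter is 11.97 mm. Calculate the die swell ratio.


Die swell ratio = D_extrudate / D_die
= 11.97 / 9.0
= 1.33

Die swell = 1.33


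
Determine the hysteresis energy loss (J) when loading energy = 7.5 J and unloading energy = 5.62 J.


Hysteresis loss = loading - unloading
= 7.5 - 5.62
= 1.88 J

1.88 J


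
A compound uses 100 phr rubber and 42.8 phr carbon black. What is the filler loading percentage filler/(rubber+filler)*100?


Filler % = filler / (rubber + filler) * 100
= 42.8 / (100 + 42.8) * 100
= 42.8 / 142.8 * 100
= 29.97%

29.97%


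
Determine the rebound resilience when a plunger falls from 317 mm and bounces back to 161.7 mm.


Resilience = h_rebound / h_drop * 100
= 161.7 / 317 * 100
= 51.0%

51.0%


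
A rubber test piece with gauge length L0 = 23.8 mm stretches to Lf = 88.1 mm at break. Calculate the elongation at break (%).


Elongation = (Lf - L0) / L0 * 100
= (88.1 - 23.8) / 23.8 * 100
= 64.3 / 23.8 * 100
= 270.2%

270.2%


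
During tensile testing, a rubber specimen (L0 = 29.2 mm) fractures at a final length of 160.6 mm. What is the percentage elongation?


Elongation = (Lf - L0) / L0 * 100
= (160.6 - 29.2) / 29.2 * 100
= 131.4 / 29.2 * 100
= 450.0%

450.0%


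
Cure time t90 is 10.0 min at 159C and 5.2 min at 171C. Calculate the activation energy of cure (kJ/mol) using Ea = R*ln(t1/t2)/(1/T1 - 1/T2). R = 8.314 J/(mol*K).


T1 = 432.15 K, T2 = 444.15 K
1/T1 - 1/T2 = 6.2520e-05
ln(t1/t2) = ln(10.0/5.2) = 0.6539
Ea = 8.314 * 0.6539 / 6.2520e-05 = 86960.4690 J/mol
Ea = 86.96 kJ/mol

86.96 kJ/mol


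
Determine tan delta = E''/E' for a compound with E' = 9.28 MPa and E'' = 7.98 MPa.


tan delta = E'' / E'
= 7.98 / 9.28
= 0.8599

tan delta = 0.8599


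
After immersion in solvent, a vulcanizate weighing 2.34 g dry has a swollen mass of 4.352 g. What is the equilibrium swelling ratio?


Q = W_swollen / W_dry
Q = 4.352 / 2.34
Q = 1.86

Q = 1.86


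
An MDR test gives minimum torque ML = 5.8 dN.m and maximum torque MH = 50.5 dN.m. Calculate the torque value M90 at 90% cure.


M90 = ML + 0.9 * (MH - ML)
M90 = 5.8 + 0.9 * (50.5 - 5.8)
M90 = 5.8 + 0.9 * 44.7
M90 = 46.03 dN.m

46.03 dN.m


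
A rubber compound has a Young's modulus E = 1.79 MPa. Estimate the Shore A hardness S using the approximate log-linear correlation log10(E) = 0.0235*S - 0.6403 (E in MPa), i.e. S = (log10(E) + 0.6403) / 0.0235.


log10(E) = 0.0235*S - 0.6403  =>  S = (log10(E) + 0.6403) / 0.0235
log10(1.79) = 0.252853
S = (0.252853 + 0.6403) / 0.0235 = 0.893153 / 0.0235
S = 38.0

Shore A = 38.0


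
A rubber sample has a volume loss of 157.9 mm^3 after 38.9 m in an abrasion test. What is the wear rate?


Rate = volume_loss / distance
= 157.9 / 38.9
= 4.059 mm^3/m

4.059 mm^3/m


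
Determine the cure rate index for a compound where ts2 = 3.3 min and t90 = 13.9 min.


CRI = 100 / (t90 - ts2)
= 100 / (13.9 - 3.3)
= 100 / 10.6
= 9.43 min^-1

9.43 min^-1


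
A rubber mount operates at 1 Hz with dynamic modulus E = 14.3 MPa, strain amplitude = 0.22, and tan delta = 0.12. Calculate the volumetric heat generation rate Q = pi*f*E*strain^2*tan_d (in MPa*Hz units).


Q = pi * f * E * strain^2 * tan_d
= pi * 1 * 14.3 * 0.22^2 * 0.12
= pi * 1 * 14.3 * 0.0484 * 0.12
= 0.2609

Q = 0.2609


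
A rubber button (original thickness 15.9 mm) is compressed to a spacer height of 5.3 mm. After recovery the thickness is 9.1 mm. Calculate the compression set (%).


CS = (t0 - recovered) / (t0 - ts) * 100
= (15.9 - 9.1) / (15.9 - 5.3) * 100
= 6.8 / 10.6 * 100
= 64.2%

64.2%


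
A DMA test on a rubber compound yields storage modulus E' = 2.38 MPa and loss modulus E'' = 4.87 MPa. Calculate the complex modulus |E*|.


|E*| = sqrt(E'^2 + E''^2)
= sqrt(2.38^2 + 4.87^2)
= sqrt(5.6644 + 23.7169)
= 5.42 MPa

5.42 MPa


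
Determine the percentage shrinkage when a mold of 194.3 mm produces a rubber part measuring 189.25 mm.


Shrinkage = (mold - part) / mold * 100
= (194.3 - 189.25) / 194.3 * 100
= 5.05 / 194.3 * 100
= 2.6%

2.6%


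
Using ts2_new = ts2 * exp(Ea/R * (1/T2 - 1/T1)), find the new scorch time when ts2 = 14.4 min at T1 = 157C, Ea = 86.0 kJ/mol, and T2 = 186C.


Convert temperatures: T1 = 157 + 273.15 = 430.15 K, T2 = 186 + 273.15 = 459.15 K
ts2_new = 14.4 * exp(86000 / 8.314 * (1/459.15 - 1/430.15))
1/T2 - 1/T1 = -1.4683e-04
ts2_new = 3.15 min

3.15 min


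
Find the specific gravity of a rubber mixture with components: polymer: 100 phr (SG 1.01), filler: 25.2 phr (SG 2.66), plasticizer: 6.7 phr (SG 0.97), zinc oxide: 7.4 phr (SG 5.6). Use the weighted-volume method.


Sum of weights = 139.3
Volume contributions:
  polymer: 100/1.01 = 99.0099
  filler: 25.2/2.66 = 9.4737
  plasticizer: 6.7/0.97 = 6.9072
  zinc oxide: 7.4/5.6 = 1.3214
Sum of volumes = 116.7122
SG = 139.3 / 116.7122 = 1.194

SG = 1.194


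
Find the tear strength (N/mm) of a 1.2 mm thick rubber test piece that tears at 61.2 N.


Tear strength = force / thickness
= 61.2 / 1.2
= 51.0 N/mm

51.0 N/mm


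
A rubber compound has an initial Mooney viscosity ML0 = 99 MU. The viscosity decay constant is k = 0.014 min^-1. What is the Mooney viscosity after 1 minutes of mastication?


ML = ML0 * exp(-k * t)
ML = 99 * exp(-0.014 * 1)
ML = 99 * 0.9861
ML = 97.62 MU

97.62 MU


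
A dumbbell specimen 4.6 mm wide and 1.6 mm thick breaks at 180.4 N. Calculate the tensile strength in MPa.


Area = width * thickness = 4.6 * 1.6 = 7.36 mm^2
TS = force / area = 180.4 / 7.36 = 24.51 MPa

24.51 MPa


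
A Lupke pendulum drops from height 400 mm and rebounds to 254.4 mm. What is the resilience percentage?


Resilience = h_rebound / h_drop * 100
= 254.4 / 400 * 100
= 63.6%

63.6%


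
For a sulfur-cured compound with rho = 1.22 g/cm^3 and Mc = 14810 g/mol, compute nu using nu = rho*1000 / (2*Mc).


nu = rho * 1000 / (2 * Mc)
nu = 1.22 * 1000 / (2 * 14810)
nu = 1220.0 / 29620
nu = 0.0412 mol/L

0.0412 mol/L


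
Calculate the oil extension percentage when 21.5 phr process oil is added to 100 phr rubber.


Oil % = oil / (100 + oil) * 100
= 21.5 / (100 + 21.5) * 100
= 21.5 / 121.5 * 100
= 17.7%

17.7%


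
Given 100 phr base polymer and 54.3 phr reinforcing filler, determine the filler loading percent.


Filler % = filler / (rubber + filler) * 100
= 54.3 / (100 + 54.3) * 100
= 54.3 / 154.3 * 100
= 35.19%

35.19%


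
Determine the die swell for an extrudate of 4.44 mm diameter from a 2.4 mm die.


Die swell ratio = D_extrudate / D_die
= 4.44 / 2.4
= 1.85

Die swell = 1.85


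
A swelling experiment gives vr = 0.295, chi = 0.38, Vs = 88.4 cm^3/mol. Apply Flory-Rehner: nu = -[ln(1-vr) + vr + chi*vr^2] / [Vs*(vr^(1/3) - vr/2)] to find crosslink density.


ln(1 - vr) = ln(1 - 0.295) = -0.3496
Numerator = -((-0.3496) + 0.295 + 0.38 * 0.295^2) = 0.0215
Denominator = 88.4 * (0.295^(1/3) - 0.295/2) = 45.8083
nu = 0.0215 / 45.8083 = 4.6909e-04 mol/cm^3

4.6909e-04 mol/cm^3


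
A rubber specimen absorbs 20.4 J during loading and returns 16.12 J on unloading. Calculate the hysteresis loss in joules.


Hysteresis loss = loading - unloading
= 20.4 - 16.12
= 4.28 J

4.28 J


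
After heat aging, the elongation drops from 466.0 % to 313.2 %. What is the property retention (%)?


Retention = aged / original * 100
= 313.2 / 466.0 * 100
= 67.2%

67.2%


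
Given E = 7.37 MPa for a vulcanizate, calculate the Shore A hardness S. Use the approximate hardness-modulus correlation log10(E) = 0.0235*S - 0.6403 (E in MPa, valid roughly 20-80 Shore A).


log10(E) = 0.0235*S - 0.6403  =>  S = (log10(E) + 0.6403) / 0.0235
log10(7.37) = 0.867467
S = (0.867467 + 0.6403) / 0.0235 = 1.507767 / 0.0235
S = 64.2

Shore A = 64.2


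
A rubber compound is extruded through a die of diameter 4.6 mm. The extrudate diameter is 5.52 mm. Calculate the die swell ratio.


Die swell ratio = D_extrudate / D_die
= 5.52 / 4.6
= 1.2

Die swell = 1.2


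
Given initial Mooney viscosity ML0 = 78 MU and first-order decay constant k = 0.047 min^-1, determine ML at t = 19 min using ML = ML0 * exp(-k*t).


ML = ML0 * exp(-k * t)
ML = 78 * exp(-0.047 * 19)
ML = 78 * 0.4094
ML = 31.94 MU

31.94 MU


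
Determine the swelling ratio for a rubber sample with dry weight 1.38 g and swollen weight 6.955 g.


Q = W_swollen / W_dry
Q = 6.955 / 1.38
Q = 5.04

Q = 5.04


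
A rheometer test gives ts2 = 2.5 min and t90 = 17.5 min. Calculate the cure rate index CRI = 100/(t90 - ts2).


CRI = 100 / (t90 - ts2)
= 100 / (17.5 - 2.5)
= 100 / 15.0
= 6.67 min^-1

6.67 min^-1


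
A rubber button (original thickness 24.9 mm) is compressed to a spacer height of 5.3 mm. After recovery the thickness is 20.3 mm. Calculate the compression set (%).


CS = (t0 - recovered) / (t0 - ts) * 100
= (24.9 - 20.3) / (24.9 - 5.3) * 100
= 4.6 / 19.6 * 100
= 23.5%

23.5%


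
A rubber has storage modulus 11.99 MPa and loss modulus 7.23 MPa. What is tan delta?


tan delta = E'' / E'
= 7.23 / 11.99
= 0.603

tan delta = 0.603


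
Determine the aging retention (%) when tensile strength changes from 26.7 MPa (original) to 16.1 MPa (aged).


Retention = aged / original * 100
= 16.1 / 26.7 * 100
= 60.3%

60.3%


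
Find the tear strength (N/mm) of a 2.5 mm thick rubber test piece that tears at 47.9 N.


Tear strength = force / thickness
= 47.9 / 2.5
= 19.16 N/mm

19.16 N/mm


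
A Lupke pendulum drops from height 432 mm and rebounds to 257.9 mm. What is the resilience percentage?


Resilience = h_rebound / h_drop * 100
= 257.9 / 432 * 100
= 59.7%

59.7%


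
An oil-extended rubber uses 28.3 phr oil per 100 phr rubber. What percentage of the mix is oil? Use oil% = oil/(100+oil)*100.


Oil % = oil / (100 + oil) * 100
= 28.3 / (100 + 28.3) * 100
= 28.3 / 128.3 * 100
= 22.06%

22.06%


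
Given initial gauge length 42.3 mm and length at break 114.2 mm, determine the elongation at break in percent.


Elongation = (Lf - L0) / L0 * 100
= (114.2 - 42.3) / 42.3 * 100
= 71.9 / 42.3 * 100
= 170.0%

170.0%


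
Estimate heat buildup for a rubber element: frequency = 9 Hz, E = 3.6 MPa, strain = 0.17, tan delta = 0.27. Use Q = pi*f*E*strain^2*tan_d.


Q = pi * f * E * strain^2 * tan_d
= pi * 9 * 3.6 * 0.17^2 * 0.27
= pi * 9 * 3.6 * 0.0289 * 0.27
= 0.7942

Q = 0.7942


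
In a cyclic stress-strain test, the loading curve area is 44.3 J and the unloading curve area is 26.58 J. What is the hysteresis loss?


Hysteresis loss = loading - unloading
= 44.3 - 26.58
= 17.72 J

17.72 J


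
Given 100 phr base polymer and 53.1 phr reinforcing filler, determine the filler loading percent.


Filler % = filler / (rubber + filler) * 100
= 53.1 / (100 + 53.1) * 100
= 53.1 / 153.1 * 100
= 34.68%

34.68%


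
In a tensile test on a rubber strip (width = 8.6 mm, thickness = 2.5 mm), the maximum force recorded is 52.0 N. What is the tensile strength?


Area = width * thickness = 8.6 * 2.5 = 21.5 mm^2
TS = force / area = 52.0 / 21.5 = 2.42 MPa

2.42 MPa


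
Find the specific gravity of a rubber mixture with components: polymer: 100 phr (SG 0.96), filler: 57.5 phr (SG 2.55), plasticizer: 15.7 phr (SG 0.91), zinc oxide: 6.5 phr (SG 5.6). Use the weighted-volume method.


Sum of weights = 179.7
Volume contributions:
  polymer: 100/0.96 = 104.1667
  filler: 57.5/2.55 = 22.5490
  plasticizer: 15.7/0.91 = 17.2527
  zinc oxide: 6.5/5.6 = 1.1607
Sum of volumes = 145.1291
SG = 179.7 / 145.1291 = 1.238

SG = 1.238


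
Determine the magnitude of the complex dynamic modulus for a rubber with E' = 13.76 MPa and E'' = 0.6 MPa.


|E*| = sqrt(E'^2 + E''^2)
= sqrt(13.76^2 + 0.6^2)
= sqrt(189.3376 + 0.3600)
= 13.773 MPa

13.773 MPa


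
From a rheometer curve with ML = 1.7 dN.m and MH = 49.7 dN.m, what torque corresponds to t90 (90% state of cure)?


M90 = ML + 0.9 * (MH - ML)
M90 = 1.7 + 0.9 * (49.7 - 1.7)
M90 = 1.7 + 0.9 * 48.0
M90 = 44.9 dN.m

44.9 dN.m


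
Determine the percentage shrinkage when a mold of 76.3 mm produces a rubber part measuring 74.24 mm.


Shrinkage = (mold - part) / mold * 100
= (76.3 - 74.24) / 76.3 * 100
= 2.06 / 76.3 * 100
= 2.7%

2.7%


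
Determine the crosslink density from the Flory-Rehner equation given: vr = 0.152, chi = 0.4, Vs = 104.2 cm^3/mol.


ln(1 - vr) = ln(1 - 0.152) = -0.1649
Numerator = -((-0.1649) + 0.152 + 0.4 * 0.152^2) = 0.0036
Denominator = 104.2 * (0.152^(1/3) - 0.152/2) = 47.6903
nu = 0.0036 / 47.6903 = 7.6180e-05 mol/cm^3

7.6180e-05 mol/cm^3


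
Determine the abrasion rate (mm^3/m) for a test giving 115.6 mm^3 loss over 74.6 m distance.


Rate = volume_loss / distance
= 115.6 / 74.6
= 1.55 mm^3/m

1.55 mm^3/m


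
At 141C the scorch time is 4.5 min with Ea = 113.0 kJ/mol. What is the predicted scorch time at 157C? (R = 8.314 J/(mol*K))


Convert temperatures: T1 = 141 + 273.15 = 414.15 K, T2 = 157 + 273.15 = 430.15 K
ts2_new = 4.5 * exp(113000 / 8.314 * (1/430.15 - 1/414.15))
1/T2 - 1/T1 = -8.9814e-05
ts2_new = 1.33 min

1.33 min


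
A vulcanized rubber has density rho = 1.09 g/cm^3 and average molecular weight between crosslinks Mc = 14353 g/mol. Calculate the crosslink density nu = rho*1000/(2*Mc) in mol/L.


nu = rho * 1000 / (2 * Mc)
nu = 1.09 * 1000 / (2 * 14353)
nu = 1090.0 / 28706
nu = 0.0380 mol/L

0.0380 mol/L


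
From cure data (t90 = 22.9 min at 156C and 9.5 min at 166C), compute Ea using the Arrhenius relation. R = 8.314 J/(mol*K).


T1 = 429.15 K, T2 = 439.15 K
1/T1 - 1/T2 = 5.3061e-05
ln(t1/t2) = ln(22.9/9.5) = 0.8798
Ea = 8.314 * 0.8798 / 5.3061e-05 = 137859.9922 J/mol
Ea = 137.86 kJ/mol

137.86 kJ/mol


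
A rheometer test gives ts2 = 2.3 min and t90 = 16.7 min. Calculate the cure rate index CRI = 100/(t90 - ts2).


CRI = 100 / (t90 - ts2)
= 100 / (16.7 - 2.3)
= 100 / 14.4
= 6.94 min^-1

6.94 min^-1


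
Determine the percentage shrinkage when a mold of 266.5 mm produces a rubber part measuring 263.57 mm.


Shrinkage = (mold - part) / mold * 100
= (266.5 - 263.57) / 266.5 * 100
= 2.93 / 266.5 * 100
= 1.1%

1.1%


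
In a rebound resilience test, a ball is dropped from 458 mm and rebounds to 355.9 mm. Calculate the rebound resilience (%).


Resilience = h_rebound / h_drop * 100
= 355.9 / 458 * 100
= 77.7%

77.7%


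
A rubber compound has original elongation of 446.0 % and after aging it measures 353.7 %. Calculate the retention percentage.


Retention = aged / original * 100
= 353.7 / 446.0 * 100
= 79.3%

79.3%


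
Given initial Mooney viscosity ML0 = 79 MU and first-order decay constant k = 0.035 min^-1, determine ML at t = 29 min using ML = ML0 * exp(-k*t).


ML = ML0 * exp(-k * t)
ML = 79 * exp(-0.035 * 29)
ML = 79 * 0.3624
ML = 28.63 MU

28.63 MU


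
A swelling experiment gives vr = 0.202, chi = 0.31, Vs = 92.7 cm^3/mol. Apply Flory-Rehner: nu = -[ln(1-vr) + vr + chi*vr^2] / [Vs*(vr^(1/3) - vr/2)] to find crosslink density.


ln(1 - vr) = ln(1 - 0.202) = -0.2256
Numerator = -((-0.2256) + 0.202 + 0.31 * 0.202^2) = 0.0110
Denominator = 92.7 * (0.202^(1/3) - 0.202/2) = 45.0287
nu = 0.0110 / 45.0287 = 2.4423e-04 mol/cm^3

2.4423e-04 mol/cm^3


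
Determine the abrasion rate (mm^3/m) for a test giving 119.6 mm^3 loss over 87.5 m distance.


Rate = volume_loss / distance
= 119.6 / 87.5
= 1.367 mm^3/m

1.367 mm^3/m


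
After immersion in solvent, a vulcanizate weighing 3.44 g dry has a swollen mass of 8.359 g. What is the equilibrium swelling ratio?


Q = W_swollen / W_dry
Q = 8.359 / 3.44
Q = 2.43

Q = 2.43


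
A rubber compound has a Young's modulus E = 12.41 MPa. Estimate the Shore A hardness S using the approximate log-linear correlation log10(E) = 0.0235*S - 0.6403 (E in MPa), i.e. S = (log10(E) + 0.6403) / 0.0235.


log10(E) = 0.0235*S - 0.6403  =>  S = (log10(E) + 0.6403) / 0.0235
log10(12.41) = 1.093772
S = (1.093772 + 0.6403) / 0.0235 = 1.734072 / 0.0235
S = 73.8

Shore A = 73.8


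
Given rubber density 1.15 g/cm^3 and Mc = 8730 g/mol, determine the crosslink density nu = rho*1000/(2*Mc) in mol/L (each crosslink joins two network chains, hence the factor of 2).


nu = rho * 1000 / (2 * Mc)
nu = 1.15 * 1000 / (2 * 8730)
nu = 1150.0 / 17460
nu = 0.0659 mol/L

0.0659 mol/L


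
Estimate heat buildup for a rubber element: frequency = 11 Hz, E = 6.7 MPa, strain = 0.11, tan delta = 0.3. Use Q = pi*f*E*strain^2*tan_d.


Q = pi * f * E * strain^2 * tan_d
= pi * 11 * 6.7 * 0.11^2 * 0.3
= pi * 11 * 6.7 * 0.0121 * 0.3
= 0.8405

Q = 0.8405


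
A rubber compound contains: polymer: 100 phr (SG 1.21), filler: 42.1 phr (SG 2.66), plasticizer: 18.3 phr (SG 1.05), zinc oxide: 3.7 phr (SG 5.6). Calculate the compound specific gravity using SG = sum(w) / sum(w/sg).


Sum of weights = 164.1
Volume contributions:
  polymer: 100/1.21 = 82.6446
  filler: 42.1/2.66 = 15.8271
  plasticizer: 18.3/1.05 = 17.4286
  zinc oxide: 3.7/5.6 = 0.6607
Sum of volumes = 116.5610
SG = 164.1 / 116.5610 = 1.408

SG = 1.408


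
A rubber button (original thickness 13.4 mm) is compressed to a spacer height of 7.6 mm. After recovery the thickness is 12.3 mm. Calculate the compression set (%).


CS = (t0 - recovered) / (t0 - ts) * 100
= (13.4 - 12.3) / (13.4 - 7.6) * 100
= 1.1 / 5.8 * 100
= 19.0%

19.0%


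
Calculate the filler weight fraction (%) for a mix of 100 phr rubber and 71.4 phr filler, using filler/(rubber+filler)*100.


Filler % = filler / (rubber + filler) * 100
= 71.4 / (100 + 71.4) * 100
= 71.4 / 171.4 * 100
= 41.66%

41.66%


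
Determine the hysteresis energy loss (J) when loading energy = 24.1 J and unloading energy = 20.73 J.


Hysteresis loss = loading - unloading
= 24.1 - 20.73
= 3.37 J

3.37 J


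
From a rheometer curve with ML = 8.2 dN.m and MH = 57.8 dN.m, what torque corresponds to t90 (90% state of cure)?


M90 = ML + 0.9 * (MH - ML)
M90 = 8.2 + 0.9 * (57.8 - 8.2)
M90 = 8.2 + 0.9 * 49.6
M90 = 52.84 dN.m

52.84 dN.m


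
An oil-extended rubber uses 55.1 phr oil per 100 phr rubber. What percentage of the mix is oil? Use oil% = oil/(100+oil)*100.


Oil % = oil / (100 + oil) * 100
= 55.1 / (100 + 55.1) * 100
= 55.1 / 155.1 * 100
= 35.53%

35.53%


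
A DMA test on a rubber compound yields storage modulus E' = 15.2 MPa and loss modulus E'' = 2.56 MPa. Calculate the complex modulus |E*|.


|E*| = sqrt(E'^2 + E''^2)
= sqrt(15.2^2 + 2.56^2)
= sqrt(231.0400 + 6.5536)
= 15.414 MPa

15.414 MPa


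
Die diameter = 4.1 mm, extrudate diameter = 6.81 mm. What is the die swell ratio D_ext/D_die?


Die swell ratio = D_extrudate / D_die
= 6.81 / 4.1
= 1.661

Die swell = 1.661


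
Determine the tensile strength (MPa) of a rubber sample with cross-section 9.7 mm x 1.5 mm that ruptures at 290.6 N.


Area = width * thickness = 9.7 * 1.5 = 14.55 mm^2
TS = force / area = 290.6 / 14.55 = 19.97 MPa

19.97 MPa


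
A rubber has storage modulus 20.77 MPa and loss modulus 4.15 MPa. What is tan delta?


tan delta = E'' / E'
= 4.15 / 20.77
= 0.1998

tan delta = 0.1998


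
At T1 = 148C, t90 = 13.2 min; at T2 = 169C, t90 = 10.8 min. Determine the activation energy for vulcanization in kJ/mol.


T1 = 421.15 K, T2 = 442.15 K
1/T1 - 1/T2 = 1.1278e-04
ln(t1/t2) = ln(13.2/10.8) = 0.2007
Ea = 8.314 * 0.2007 / 1.1278e-04 = 14793.8468 J/mol
Ea = 14.79 kJ/mol

14.79 kJ/mol


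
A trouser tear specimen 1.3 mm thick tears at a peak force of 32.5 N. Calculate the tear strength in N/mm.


Tear strength = force / thickness
= 32.5 / 1.3
= 25.0 N/mm

25.0 N/mm


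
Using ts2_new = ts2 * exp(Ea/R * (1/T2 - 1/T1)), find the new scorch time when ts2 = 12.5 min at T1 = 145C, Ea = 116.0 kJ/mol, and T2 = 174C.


Convert temperatures: T1 = 145 + 273.15 = 418.15 K, T2 = 174 + 273.15 = 447.15 K
ts2_new = 12.5 * exp(116000 / 8.314 * (1/447.15 - 1/418.15))
1/T2 - 1/T1 = -1.5510e-04
ts2_new = 1.44 min

1.44 min


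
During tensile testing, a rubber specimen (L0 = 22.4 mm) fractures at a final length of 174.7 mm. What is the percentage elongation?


Elongation = (Lf - L0) / L0 * 100
= (174.7 - 22.4) / 22.4 * 100
= 152.3 / 22.4 * 100
= 679.9%

679.9%


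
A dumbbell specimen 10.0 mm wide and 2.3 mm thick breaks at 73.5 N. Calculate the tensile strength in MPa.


Area = width * thickness = 10.0 * 2.3 = 23.0 mm^2
TS = force / area = 73.5 / 23.0 = 3.2 MPa

3.2 MPa


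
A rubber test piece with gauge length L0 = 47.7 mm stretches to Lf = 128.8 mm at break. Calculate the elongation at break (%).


Elongation = (Lf - L0) / L0 * 100
= (128.8 - 47.7) / 47.7 * 100
= 81.1 / 47.7 * 100
= 170.0%

170.0%


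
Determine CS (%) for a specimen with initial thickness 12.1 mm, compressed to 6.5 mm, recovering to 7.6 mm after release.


CS = (t0 - recovered) / (t0 - ts) * 100
= (12.1 - 7.6) / (12.1 - 6.5) * 100
= 4.5 / 5.6 * 100
= 80.4%

80.4%


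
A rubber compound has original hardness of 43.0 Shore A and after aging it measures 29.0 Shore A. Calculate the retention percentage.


Retention = aged / original * 100
= 29.0 / 43.0 * 100
= 67.4%

67.4%


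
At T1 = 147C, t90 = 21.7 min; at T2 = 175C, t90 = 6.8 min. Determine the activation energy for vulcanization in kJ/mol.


T1 = 420.15 K, T2 = 448.15 K
1/T1 - 1/T2 = 1.4871e-04
ln(t1/t2) = ln(21.7/6.8) = 1.1604
Ea = 8.314 * 1.1604 / 1.4871e-04 = 64875.9310 J/mol
Ea = 64.88 kJ/mol

64.88 kJ/mol


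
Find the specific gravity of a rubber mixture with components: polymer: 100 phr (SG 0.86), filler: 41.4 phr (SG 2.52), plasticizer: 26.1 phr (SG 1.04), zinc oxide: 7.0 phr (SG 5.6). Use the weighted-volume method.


Sum of weights = 174.5
Volume contributions:
  polymer: 100/0.86 = 116.2791
  filler: 41.4/2.52 = 16.4286
  plasticizer: 26.1/1.04 = 25.0962
  zinc oxide: 7.0/5.6 = 1.2500
Sum of volumes = 159.0538
SG = 174.5 / 159.0538 = 1.097

SG = 1.097


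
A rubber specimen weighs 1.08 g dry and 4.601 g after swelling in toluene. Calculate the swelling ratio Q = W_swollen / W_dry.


Q = W_swollen / W_dry
Q = 4.601 / 1.08
Q = 4.26

Q = 4.26


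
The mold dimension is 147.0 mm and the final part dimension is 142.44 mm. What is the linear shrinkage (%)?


Shrinkage = (mold - part) / mold * 100
= (147.0 - 142.44) / 147.0 * 100
= 4.56 / 147.0 * 100
= 3.1%

3.1%


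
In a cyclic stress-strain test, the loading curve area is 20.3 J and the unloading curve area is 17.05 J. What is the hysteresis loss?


Hysteresis loss = loading - unloading
= 20.3 - 17.05
= 3.25 J

3.25 J


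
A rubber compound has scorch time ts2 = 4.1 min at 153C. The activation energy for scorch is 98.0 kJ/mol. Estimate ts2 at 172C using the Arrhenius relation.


Convert temperatures: T1 = 153 + 273.15 = 426.15 K, T2 = 172 + 273.15 = 445.15 K
ts2_new = 4.1 * exp(98000 / 8.314 * (1/445.15 - 1/426.15))
1/T2 - 1/T1 = -1.0016e-04
ts2_new = 1.26 min

1.26 min


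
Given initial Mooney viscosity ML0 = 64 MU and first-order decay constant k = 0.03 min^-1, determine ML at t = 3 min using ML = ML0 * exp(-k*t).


ML = ML0 * exp(-k * t)
ML = 64 * exp(-0.03 * 3)
ML = 64 * 0.9139
ML = 58.49 MU

58.49 MU


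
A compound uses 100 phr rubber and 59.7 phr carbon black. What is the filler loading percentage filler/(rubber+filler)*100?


Filler % = filler / (rubber + filler) * 100
= 59.7 / (100 + 59.7) * 100
= 59.7 / 159.7 * 100
= 37.38%

37.38%


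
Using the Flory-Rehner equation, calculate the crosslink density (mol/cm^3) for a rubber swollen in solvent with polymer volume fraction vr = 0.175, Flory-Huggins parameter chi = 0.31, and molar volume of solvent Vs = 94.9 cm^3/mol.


ln(1 - vr) = ln(1 - 0.175) = -0.1924
Numerator = -((-0.1924) + 0.175 + 0.31 * 0.175^2) = 0.0079
Denominator = 94.9 * (0.175^(1/3) - 0.175/2) = 44.7780
nu = 0.0079 / 44.7780 = 1.7594e-04 mol/cm^3

1.7594e-04 mol/cm^3


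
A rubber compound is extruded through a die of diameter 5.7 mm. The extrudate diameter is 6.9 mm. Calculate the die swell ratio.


Die swell ratio = D_extrudate / D_die
= 6.9 / 5.7
= 1.211

Die swell = 1.211


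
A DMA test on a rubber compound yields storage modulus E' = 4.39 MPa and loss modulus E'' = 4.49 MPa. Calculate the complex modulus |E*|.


|E*| = sqrt(E'^2 + E''^2)
= sqrt(4.39^2 + 4.49^2)
= sqrt(19.2721 + 20.1601)
= 6.28 MPa

6.28 MPa


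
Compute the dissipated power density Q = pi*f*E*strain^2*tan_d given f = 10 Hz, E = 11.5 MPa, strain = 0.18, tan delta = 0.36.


Q = pi * f * E * strain^2 * tan_d
= pi * 10 * 11.5 * 0.18^2 * 0.36
= pi * 10 * 11.5 * 0.0324 * 0.36
= 4.2140

Q = 4.2140


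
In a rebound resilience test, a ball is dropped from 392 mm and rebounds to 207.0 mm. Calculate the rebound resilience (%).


Resilience = h_rebound / h_drop * 100
= 207.0 / 392 * 100
= 52.8%

52.8%


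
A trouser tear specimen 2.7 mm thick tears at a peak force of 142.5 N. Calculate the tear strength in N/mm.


Tear strength = force / thickness
= 142.5 / 2.7
= 52.78 N/mm

52.78 N/mm


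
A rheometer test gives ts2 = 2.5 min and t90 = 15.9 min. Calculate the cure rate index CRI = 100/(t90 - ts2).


CRI = 100 / (t90 - ts2)
= 100 / (15.9 - 2.5)
= 100 / 13.4
= 7.46 min^-1

7.46 min^-1


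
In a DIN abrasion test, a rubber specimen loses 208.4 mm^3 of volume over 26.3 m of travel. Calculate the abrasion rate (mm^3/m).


Rate = volume_loss / distance
= 208.4 / 26.3
= 7.924 mm^3/m

7.924 mm^3/m


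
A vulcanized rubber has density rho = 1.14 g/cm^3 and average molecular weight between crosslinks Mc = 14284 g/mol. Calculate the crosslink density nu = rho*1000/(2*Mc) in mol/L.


nu = rho * 1000 / (2 * Mc)
nu = 1.14 * 1000 / (2 * 14284)
nu = 1140.0 / 28568
nu = 0.0399 mol/L

0.0399 mol/L


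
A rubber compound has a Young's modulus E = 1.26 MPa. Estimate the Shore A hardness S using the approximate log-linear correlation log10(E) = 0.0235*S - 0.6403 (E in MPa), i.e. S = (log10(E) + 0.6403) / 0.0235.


log10(E) = 0.0235*S - 0.6403  =>  S = (log10(E) + 0.6403) / 0.0235
log10(1.26) = 0.100371
S = (0.100371 + 0.6403) / 0.0235 = 0.740671 / 0.0235
S = 31.5

Shore A = 31.5


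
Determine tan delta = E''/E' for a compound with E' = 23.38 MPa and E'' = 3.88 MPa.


tan delta = E'' / E'
= 3.88 / 23.38
= 0.166

tan delta = 0.166


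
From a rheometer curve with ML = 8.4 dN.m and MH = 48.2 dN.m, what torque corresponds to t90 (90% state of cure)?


M90 = ML + 0.9 * (MH - ML)
M90 = 8.4 + 0.9 * (48.2 - 8.4)
M90 = 8.4 + 0.9 * 39.8
M90 = 44.22 dN.m

44.22 dN.m


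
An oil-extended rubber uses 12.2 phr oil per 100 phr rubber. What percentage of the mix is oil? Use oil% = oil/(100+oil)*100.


Oil % = oil / (100 + oil) * 100
= 12.2 / (100 + 12.2) * 100
= 12.2 / 112.2 * 100
= 10.87%

10.87%


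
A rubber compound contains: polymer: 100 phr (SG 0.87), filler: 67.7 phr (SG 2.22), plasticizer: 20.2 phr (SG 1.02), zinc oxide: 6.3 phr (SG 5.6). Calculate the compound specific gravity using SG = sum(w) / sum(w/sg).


Sum of weights = 194.2
Volume contributions:
  polymer: 100/0.87 = 114.9425
  filler: 67.7/2.22 = 30.4955
  plasticizer: 20.2/1.02 = 19.8039
  zinc oxide: 6.3/5.6 = 1.1250
Sum of volumes = 166.3669
SG = 194.2 / 166.3669 = 1.167

SG = 1.167


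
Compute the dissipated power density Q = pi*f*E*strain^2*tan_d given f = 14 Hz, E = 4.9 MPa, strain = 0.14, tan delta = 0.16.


Q = pi * f * E * strain^2 * tan_d
= pi * 14 * 4.9 * 0.14^2 * 0.16
= pi * 14 * 4.9 * 0.0196 * 0.16
= 0.6758

Q = 0.6758


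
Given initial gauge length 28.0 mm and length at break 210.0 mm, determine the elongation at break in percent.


Elongation = (Lf - L0) / L0 * 100
= (210.0 - 28.0) / 28.0 * 100
= 182.0 / 28.0 * 100
= 650.0%

650.0%


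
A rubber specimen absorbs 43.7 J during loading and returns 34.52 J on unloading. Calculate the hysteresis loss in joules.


Hysteresis loss = loading - unloading
= 43.7 - 34.52
= 9.18 J

9.18 J


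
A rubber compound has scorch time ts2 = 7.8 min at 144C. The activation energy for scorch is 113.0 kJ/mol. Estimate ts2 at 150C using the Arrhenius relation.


Convert temperatures: T1 = 144 + 273.15 = 417.15 K, T2 = 150 + 273.15 = 423.15 K
ts2_new = 7.8 * exp(113000 / 8.314 * (1/423.15 - 1/417.15))
1/T2 - 1/T1 = -3.3991e-05
ts2_new = 4.91 min

4.91 min


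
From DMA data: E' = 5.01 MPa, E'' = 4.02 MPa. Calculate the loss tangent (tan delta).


tan delta = E'' / E'
= 4.02 / 5.01
= 0.8024

tan delta = 0.8024


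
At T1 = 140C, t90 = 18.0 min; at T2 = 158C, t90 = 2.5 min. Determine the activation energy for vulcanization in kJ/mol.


T1 = 413.15 K, T2 = 431.15 K
1/T1 - 1/T2 = 1.0105e-04
ln(t1/t2) = ln(18.0/2.5) = 1.9741
Ea = 8.314 * 1.9741 / 1.0105e-04 = 162419.6749 J/mol
Ea = 162.42 kJ/mol

162.42 kJ/mol


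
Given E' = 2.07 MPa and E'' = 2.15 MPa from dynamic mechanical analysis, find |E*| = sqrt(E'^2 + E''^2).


|E*| = sqrt(E'^2 + E''^2)
= sqrt(2.07^2 + 2.15^2)
= sqrt(4.2849 + 4.6225)
= 2.985 MPa

2.985 MPa


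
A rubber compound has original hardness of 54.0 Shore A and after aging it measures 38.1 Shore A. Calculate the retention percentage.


Retention = aged / original * 100
= 38.1 / 54.0 * 100
= 70.6%

70.6%


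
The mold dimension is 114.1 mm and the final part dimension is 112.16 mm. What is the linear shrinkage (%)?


Shrinkage = (mold - part) / mold * 100
= (114.1 - 112.16) / 114.1 * 100
= 1.94 / 114.1 * 100
= 1.7%

1.7%


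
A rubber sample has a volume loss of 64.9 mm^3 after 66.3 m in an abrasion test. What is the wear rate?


Rate = volume_loss / distance
= 64.9 / 66.3
= 0.979 mm^3/m

0.979 mm^3/m


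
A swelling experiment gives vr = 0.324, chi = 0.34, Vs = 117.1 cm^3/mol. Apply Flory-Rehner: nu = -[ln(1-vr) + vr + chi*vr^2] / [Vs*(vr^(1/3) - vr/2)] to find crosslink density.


ln(1 - vr) = ln(1 - 0.324) = -0.3916
Numerator = -((-0.3916) + 0.324 + 0.34 * 0.324^2) = 0.0319
Denominator = 117.1 * (0.324^(1/3) - 0.324/2) = 61.4574
nu = 0.0319 / 61.4574 = 5.1858e-04 mol/cm^3

5.1858e-04 mol/cm^3


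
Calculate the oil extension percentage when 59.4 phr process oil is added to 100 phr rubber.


Oil % = oil / (100 + oil) * 100
= 59.4 / (100 + 59.4) * 100
= 59.4 / 159.4 * 100
= 37.26%

37.26%


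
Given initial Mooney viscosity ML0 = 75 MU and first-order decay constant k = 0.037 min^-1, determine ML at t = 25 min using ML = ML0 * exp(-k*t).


ML = ML0 * exp(-k * t)
ML = 75 * exp(-0.037 * 25)
ML = 75 * 0.3965
ML = 29.74 MU

29.74 MU


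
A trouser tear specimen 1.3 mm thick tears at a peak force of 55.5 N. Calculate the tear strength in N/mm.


Tear strength = force / thickness
= 55.5 / 1.3
= 42.69 N/mm

42.69 N/mm


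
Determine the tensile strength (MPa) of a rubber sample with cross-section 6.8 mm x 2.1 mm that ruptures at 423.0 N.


Area = width * thickness = 6.8 * 2.1 = 14.28 mm^2
TS = force / area = 423.0 / 14.28 = 29.62 MPa

29.62 MPa


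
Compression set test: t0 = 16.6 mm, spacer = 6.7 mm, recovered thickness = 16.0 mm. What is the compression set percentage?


CS = (t0 - recovered) / (t0 - ts) * 100
= (16.6 - 16.0) / (16.6 - 6.7) * 100
= 0.6 / 9.9 * 100
= 6.1%

6.1%


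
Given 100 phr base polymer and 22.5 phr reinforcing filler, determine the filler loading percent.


Filler % = filler / (rubber + filler) * 100
= 22.5 / (100 + 22.5) * 100
= 22.5 / 122.5 * 100
= 18.37%

18.37%


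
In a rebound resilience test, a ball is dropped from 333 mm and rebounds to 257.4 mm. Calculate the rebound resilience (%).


Resilience = h_rebound / h_drop * 100
= 257.4 / 333 * 100
= 77.3%

77.3%


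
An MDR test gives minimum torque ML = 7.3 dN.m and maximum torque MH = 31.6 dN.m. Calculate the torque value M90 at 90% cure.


M90 = ML + 0.9 * (MH - ML)
M90 = 7.3 + 0.9 * (31.6 - 7.3)
M90 = 7.3 + 0.9 * 24.3
M90 = 29.17 dN.m

29.17 dN.m


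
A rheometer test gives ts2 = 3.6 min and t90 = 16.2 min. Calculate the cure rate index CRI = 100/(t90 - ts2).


CRI = 100 / (t90 - ts2)
= 100 / (16.2 - 3.6)
= 100 / 12.6
= 7.94 min^-1

7.94 min^-1


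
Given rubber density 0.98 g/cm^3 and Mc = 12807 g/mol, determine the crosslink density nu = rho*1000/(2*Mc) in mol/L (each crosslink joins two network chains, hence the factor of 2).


nu = rho * 1000 / (2 * Mc)
nu = 0.98 * 1000 / (2 * 12807)
nu = 980.0 / 25614
nu = 0.0383 mol/L

0.0383 mol/L


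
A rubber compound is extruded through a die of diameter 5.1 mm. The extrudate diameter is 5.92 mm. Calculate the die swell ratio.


Die swell ratio = D_extrudate / D_die
= 5.92 / 5.1
= 1.161

Die swell = 1.161


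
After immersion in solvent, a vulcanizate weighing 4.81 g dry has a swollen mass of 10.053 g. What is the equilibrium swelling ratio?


Q = W_swollen / W_dry
Q = 10.053 / 4.81
Q = 2.09

Q = 2.09


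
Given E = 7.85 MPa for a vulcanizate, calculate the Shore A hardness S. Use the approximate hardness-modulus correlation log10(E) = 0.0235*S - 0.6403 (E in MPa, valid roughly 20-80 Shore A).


log10(E) = 0.0235*S - 0.6403  =>  S = (log10(E) + 0.6403) / 0.0235
log10(7.85) = 0.894870
S = (0.894870 + 0.6403) / 0.0235 = 1.535170 / 0.0235
S = 65.3

Shore A = 65.3


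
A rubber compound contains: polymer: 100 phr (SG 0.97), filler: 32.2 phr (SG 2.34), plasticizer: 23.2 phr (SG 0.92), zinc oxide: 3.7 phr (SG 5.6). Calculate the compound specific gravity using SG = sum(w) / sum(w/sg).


Sum of weights = 159.1
Volume contributions:
  polymer: 100/0.97 = 103.0928
  filler: 32.2/2.34 = 13.7607
  plasticizer: 23.2/0.92 = 25.2174
  zinc oxide: 3.7/5.6 = 0.6607
Sum of volumes = 142.7316
SG = 159.1 / 142.7316 = 1.115

SG = 1.115


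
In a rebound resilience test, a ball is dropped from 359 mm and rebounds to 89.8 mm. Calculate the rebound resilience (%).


Resilience = h_rebound / h_drop * 100
= 89.8 / 359 * 100
= 25.0%

25.0%


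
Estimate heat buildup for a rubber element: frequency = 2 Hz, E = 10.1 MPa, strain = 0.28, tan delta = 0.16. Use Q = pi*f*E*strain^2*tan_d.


Q = pi * f * E * strain^2 * tan_d
= pi * 2 * 10.1 * 0.28^2 * 0.16
= pi * 2 * 10.1 * 0.0784 * 0.16
= 0.7960

Q = 0.7960


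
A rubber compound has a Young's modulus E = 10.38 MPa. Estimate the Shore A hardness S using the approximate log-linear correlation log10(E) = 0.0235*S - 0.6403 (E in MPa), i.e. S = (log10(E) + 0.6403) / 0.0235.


log10(E) = 0.0235*S - 0.6403  =>  S = (log10(E) + 0.6403) / 0.0235
log10(10.38) = 1.016197
S = (1.016197 + 0.6403) / 0.0235 = 1.656497 / 0.0235
S = 70.5

Shore A = 70.5


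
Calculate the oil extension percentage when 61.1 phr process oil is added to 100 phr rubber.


Oil % = oil / (100 + oil) * 100
= 61.1 / (100 + 61.1) * 100
= 61.1 / 161.1 * 100
= 37.93%

37.93%


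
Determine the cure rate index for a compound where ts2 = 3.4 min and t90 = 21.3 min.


CRI = 100 / (t90 - ts2)
= 100 / (21.3 - 3.4)
= 100 / 17.9
= 5.59 min^-1

5.59 min^-1


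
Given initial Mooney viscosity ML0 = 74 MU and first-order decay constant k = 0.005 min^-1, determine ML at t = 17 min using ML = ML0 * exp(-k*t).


ML = ML0 * exp(-k * t)
ML = 74 * exp(-0.005 * 17)
ML = 74 * 0.9185
ML = 67.97 MU

67.97 MU


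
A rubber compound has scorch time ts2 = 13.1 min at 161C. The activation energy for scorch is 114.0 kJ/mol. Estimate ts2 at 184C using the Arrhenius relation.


Convert temperatures: T1 = 161 + 273.15 = 434.15 K, T2 = 184 + 273.15 = 457.15 K
ts2_new = 13.1 * exp(114000 / 8.314 * (1/457.15 - 1/434.15))
1/T2 - 1/T1 = -1.1589e-04
ts2_new = 2.67 min

2.67 min


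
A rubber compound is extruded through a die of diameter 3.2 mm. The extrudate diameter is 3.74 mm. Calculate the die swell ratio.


Die swell ratio = D_extrudate / D_die
= 3.74 / 3.2
= 1.169

Die swell = 1.169


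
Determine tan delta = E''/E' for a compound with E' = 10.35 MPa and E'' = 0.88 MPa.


tan delta = E'' / E'
= 0.88 / 10.35
= 0.085

tan delta = 0.085


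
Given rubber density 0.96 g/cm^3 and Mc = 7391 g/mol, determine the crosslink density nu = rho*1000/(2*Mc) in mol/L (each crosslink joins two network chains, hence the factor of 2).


nu = rho * 1000 / (2 * Mc)
nu = 0.96 * 1000 / (2 * 7391)
nu = 960.0 / 14782
nu = 0.0649 mol/L

0.0649 mol/L


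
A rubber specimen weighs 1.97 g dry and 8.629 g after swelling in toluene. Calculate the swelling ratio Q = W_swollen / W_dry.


Q = W_swollen / W_dry
Q = 8.629 / 1.97
Q = 4.38

Q = 4.38


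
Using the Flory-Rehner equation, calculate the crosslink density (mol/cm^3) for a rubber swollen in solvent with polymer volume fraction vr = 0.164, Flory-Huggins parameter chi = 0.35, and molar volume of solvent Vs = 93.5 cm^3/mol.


ln(1 - vr) = ln(1 - 0.164) = -0.1791
Numerator = -((-0.1791) + 0.164 + 0.35 * 0.164^2) = 0.0057
Denominator = 93.5 * (0.164^(1/3) - 0.164/2) = 43.5121
nu = 0.0057 / 43.5121 = 1.3130e-04 mol/cm^3

1.3130e-04 mol/cm^3
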